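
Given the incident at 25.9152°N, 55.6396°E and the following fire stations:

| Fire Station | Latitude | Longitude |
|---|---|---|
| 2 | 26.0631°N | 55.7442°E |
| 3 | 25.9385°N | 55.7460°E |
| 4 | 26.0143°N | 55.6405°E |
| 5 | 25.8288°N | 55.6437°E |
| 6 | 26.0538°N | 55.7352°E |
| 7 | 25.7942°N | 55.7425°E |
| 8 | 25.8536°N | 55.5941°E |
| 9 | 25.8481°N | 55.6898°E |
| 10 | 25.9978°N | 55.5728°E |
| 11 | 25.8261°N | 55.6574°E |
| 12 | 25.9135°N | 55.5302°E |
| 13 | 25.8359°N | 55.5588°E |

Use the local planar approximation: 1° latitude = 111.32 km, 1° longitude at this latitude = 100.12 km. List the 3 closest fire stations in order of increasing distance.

Distances from 25.9152°N, 55.6396°E:
2: 19.5127 km
3: 10.9640 km
4: 11.0322 km
5: 9.6268 km
6: 18.1567 km
7: 16.9579 km
8: 8.2326 km
9: 9.0031 km
10: 11.3701 km
11: 10.0774 km
12: 10.9548 km
13: 11.9738 km
Sorted: 8 (8.2326 km) < 9 (9.0031 km) < 5 (9.6268 km) < 11 (10.0774 km) < 12 (10.9548 km) < …

8, 9, 5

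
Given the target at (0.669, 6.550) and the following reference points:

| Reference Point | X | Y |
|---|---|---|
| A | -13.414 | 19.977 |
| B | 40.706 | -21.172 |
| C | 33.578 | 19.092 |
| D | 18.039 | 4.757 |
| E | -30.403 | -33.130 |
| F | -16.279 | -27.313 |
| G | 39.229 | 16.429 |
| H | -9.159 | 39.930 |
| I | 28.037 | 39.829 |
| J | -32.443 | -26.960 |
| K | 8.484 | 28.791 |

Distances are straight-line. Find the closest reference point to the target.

D

Distances from (0.669, 6.550):
A: √((-14.083)² + (13.427)²) = √(198.33089 + 180.28433) = 19.458
B: √((40.037)² + (-27.722)²) = √(1602.96137 + 768.50928) = 48.698
C: √((32.909)² + (12.542)²) = √(1083.00228 + 157.30176) = 35.218
D: √((17.370)² + (-1.793)²) = √(301.71690 + 3.21485) = 17.462
E: √((-31.072)² + (-39.680)²) = √(965.46918 + 1574.50240) = 50.398
F: √((-16.948)² + (-33.863)²) = √(287.23470 + 1146.70277) = 37.867
G: √((38.560)² + (9.879)²) = √(1486.87360 + 97.59464) = 39.805
H: √((-9.828)² + (33.380)²) = √(96.58958 + 1114.22440) = 34.797
I: √((27.368)² + (33.279)²) = √(749.00742 + 1107.49184) = 43.087
J: √((-33.112)² + (-33.510)²) = √(1096.40454 + 1122.92010) = 47.110
K: √((7.815)² + (22.241)²) = √(61.07422 + 494.66208) = 23.574
Minimum: D at 17.462.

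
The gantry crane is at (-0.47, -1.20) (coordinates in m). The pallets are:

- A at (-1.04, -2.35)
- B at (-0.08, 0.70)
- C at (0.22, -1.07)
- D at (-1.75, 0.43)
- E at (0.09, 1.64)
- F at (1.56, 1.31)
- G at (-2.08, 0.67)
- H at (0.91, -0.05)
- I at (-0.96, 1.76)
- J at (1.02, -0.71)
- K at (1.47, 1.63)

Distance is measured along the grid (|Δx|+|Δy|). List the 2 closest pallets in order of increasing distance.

Distances from (-0.47, -1.20):
A: |-0.57| + |-1.15| = 0.57 + 1.15 = 1.72 m
B: |0.39| + |1.90| = 0.39 + 1.90 = 2.29 m
C: |0.69| + |0.13| = 0.69 + 0.13 = 0.82 m
D: |-1.28| + |1.63| = 1.28 + 1.63 = 2.91 m
E: |0.56| + |2.84| = 0.56 + 2.84 = 3.40 m
F: |2.03| + |2.51| = 2.03 + 2.51 = 4.54 m
G: |-1.61| + |1.87| = 1.61 + 1.87 = 3.48 m
H: |1.38| + |1.15| = 1.38 + 1.15 = 2.53 m
I: |-0.49| + |2.96| = 0.49 + 2.96 = 3.45 m
J: |1.49| + |0.49| = 1.49 + 0.49 = 1.98 m
K: |1.94| + |2.83| = 1.94 + 2.83 = 4.77 m
Sorted: C (0.82 m) < A (1.72 m) < J (1.98 m) < B (2.29 m) < …

C, A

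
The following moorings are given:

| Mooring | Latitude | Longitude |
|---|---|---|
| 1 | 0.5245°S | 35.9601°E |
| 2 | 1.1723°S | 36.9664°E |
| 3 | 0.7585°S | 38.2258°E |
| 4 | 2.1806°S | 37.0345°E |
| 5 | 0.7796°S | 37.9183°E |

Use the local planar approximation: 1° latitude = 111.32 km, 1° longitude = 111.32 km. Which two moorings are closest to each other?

Pairwise distances:
1–2: 133.2257 km
1–3: 253.5593 km
1–4: 219.7549 km
1–5: 219.8288 km
2–3: 147.5701 km
2–4: 112.4997 km
2–5: 114.6286 km
3–4: 206.5148 km
3–5: 34.3114 km
4–5: 184.3986 km
Closest pair: 3–5 at 34.3114 km.

3 and 5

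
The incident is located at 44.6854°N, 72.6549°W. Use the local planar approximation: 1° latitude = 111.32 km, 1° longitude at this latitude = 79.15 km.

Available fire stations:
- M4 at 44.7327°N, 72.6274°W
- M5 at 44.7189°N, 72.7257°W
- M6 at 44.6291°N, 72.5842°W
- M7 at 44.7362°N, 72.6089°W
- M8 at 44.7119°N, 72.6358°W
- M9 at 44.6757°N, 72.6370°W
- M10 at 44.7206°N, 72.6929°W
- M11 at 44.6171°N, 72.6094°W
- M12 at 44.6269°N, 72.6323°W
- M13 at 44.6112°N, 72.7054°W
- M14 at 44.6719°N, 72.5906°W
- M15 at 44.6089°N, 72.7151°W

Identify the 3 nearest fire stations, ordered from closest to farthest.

M9, M8, M10

Distances from 44.6854°N, 72.6549°W:
M4: √((0.0473·111.32)² + (0.0275·79.15)²) = √(27.724816 + 4.737696) = 5.6976 km
M5: √((0.0335·111.32)² + (-0.0708·79.15)²) = √(13.907082 + 31.402799) = 6.7313 km
M6: √((-0.0563·111.32)² + (0.0707·79.15)²) = √(39.279250 + 31.314153) = 8.4020 km
M7: √((0.0508·111.32)² + (0.0460·79.15)²) = √(31.979658 + 13.256153) = 6.7258 km
M8: √((0.0265·111.32)² + (0.0191·79.15)²) = √(8.702382 + 2.285433) = 3.3148 km
M9: √((-0.0097·111.32)² + (0.0179·79.15)²) = √(1.165977 + 2.007280) = 1.7814 km
M10: √((0.0352·111.32)² + (-0.0380·79.15)²) = √(15.354360 + 9.046259) = 4.9397 km
M11: √((-0.0683·111.32)² + (0.0455·79.15)²) = √(57.807981 + 12.969542) = 8.4129 km
M12: √((-0.0585·111.32)² + (0.0226·79.15)²) = √(42.409009 + 3.199770) = 6.7534 km
M13: √((-0.0742·111.32)² + (-0.0505·79.15)²) = √(68.226675 + 15.976609) = 9.1762 km
M14: √((-0.0135·111.32)² + (0.0643·79.15)²) = √(2.258468 + 25.901433) = 5.3066 km
M15: √((-0.0765·111.32)² + (-0.0602·79.15)²) = √(72.521915 + 22.703605) = 9.7584 km
Sorted: M9 (1.7814 km) < M8 (3.3148 km) < M10 (4.9397 km) < M14 (5.3066 km) < M4 (5.6976 km) < …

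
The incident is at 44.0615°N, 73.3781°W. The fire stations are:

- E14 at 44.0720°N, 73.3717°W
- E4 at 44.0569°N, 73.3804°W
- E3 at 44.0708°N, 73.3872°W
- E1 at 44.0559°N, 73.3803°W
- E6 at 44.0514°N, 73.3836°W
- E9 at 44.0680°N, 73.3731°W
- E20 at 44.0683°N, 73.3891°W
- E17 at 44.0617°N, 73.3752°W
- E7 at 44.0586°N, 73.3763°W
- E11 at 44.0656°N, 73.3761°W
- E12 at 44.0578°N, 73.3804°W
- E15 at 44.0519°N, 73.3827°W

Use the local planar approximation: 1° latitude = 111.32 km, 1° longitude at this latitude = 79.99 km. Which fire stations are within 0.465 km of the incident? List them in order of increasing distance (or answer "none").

E17, E7, E12

Distances from 44.0615°N, 73.3781°W:
E14: √((0.0105·111.32)² + (0.0064·79.99)²) = √(1.366234 + 0.262078) = 1.2761 km
E4: √((-0.0046·111.32)² + (-0.0023·79.99)²) = √(0.262218 + 0.033848) = 0.5441 km
E3: √((0.0093·111.32)² + (-0.0091·79.99)²) = √(1.071796 + 0.529852) = 1.2656 km
E1: √((-0.0056·111.32)² + (-0.0022·79.99)²) = √(0.388618 + 0.030968) = 0.6478 km
E6: √((-0.0101·111.32)² + (-0.0055·79.99)²) = √(1.264122 + 0.193552) = 1.2073 km
E9: √((0.0065·111.32)² + (0.0050·79.99)²) = √(0.523568 + 0.159960) = 0.8268 km
E20: √((0.0068·111.32)² + (-0.0110·79.99)²) = √(0.573013 + 0.774206) = 1.1607 km
E17: √((0.0002·111.32)² + (0.0029·79.99)²) = √(0.000496 + 0.053811) = 0.2330 km
E7: √((-0.0029·111.32)² + (0.0018·79.99)²) = √(0.104218 + 0.020731) = 0.3535 km
E11: √((0.0041·111.32)² + (0.0020·79.99)²) = √(0.208312 + 0.025594) = 0.4836 km
E12: √((-0.0037·111.32)² + (-0.0023·79.99)²) = √(0.169648 + 0.033848) = 0.4511 km
E15: √((-0.0096·111.32)² + (-0.0046·79.99)²) = √(1.142060 + 0.135390) = 1.1302 km
Threshold 0.465 km: E17 (0.2330 km), E7 (0.3535 km), E12 (0.4511 km) are within range.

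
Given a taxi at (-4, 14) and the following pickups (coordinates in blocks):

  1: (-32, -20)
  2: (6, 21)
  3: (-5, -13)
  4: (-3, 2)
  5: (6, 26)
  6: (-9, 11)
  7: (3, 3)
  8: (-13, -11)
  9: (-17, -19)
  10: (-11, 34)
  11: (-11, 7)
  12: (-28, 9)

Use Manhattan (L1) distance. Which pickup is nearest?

6

Distances from (-4, 14):
1: |-28| + |-34| = 28 + 34 = 62 blocks
2: |10| + |7| = 10 + 7 = 17 blocks
3: |-1| + |-27| = 1 + 27 = 28 blocks
4: |1| + |-12| = 1 + 12 = 13 blocks
5: |10| + |12| = 10 + 12 = 22 blocks
6: |-5| + |-3| = 5 + 3 = 8 blocks
7: |7| + |-11| = 7 + 11 = 18 blocks
8: |-9| + |-25| = 9 + 25 = 34 blocks
9: |-13| + |-33| = 13 + 33 = 46 blocks
10: |-7| + |20| = 7 + 20 = 27 blocks
11: |-7| + |-7| = 7 + 7 = 14 blocks
12: |-24| + |-5| = 24 + 5 = 29 blocks
Minimum: 6 at 8 blocks.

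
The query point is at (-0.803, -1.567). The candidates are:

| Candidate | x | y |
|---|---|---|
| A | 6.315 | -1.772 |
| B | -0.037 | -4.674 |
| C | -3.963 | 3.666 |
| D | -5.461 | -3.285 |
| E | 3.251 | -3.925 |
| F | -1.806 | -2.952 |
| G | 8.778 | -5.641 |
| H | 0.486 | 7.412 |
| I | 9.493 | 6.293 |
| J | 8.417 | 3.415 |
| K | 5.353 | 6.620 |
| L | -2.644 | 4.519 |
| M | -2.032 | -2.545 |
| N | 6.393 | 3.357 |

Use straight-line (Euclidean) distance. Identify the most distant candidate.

Distances from (-0.803, -1.567):
A: √((7.118)² + (-0.205)²) = √(50.66592 + 0.04203) = 7.121
B: √((0.766)² + (-3.107)²) = √(0.58676 + 9.65345) = 3.200
C: √((-3.160)² + (5.233)²) = √(9.98560 + 27.38429) = 6.113
D: √((-4.658)² + (-1.718)²) = √(21.69696 + 2.95152) = 4.965
E: √((4.054)² + (-2.358)²) = √(16.43492 + 5.56016) = 4.690
F: √((-1.003)² + (-1.385)²) = √(1.00601 + 1.91823) = 1.710
G: √((9.581)² + (-4.074)²) = √(91.79556 + 16.59748) = 10.411
H: √((1.289)² + (8.979)²) = √(1.66152 + 80.62244) = 9.071
I: √((10.296)² + (7.860)²) = √(106.00762 + 61.77960) = 12.953
J: √((9.220)² + (4.982)²) = √(85.00840 + 24.82032) = 10.480
K: √((6.156)² + (8.187)²) = √(37.89634 + 67.02697) = 10.243
L: √((-1.841)² + (6.086)²) = √(3.38928 + 37.03940) = 6.358
M: √((-1.229)² + (-0.978)²) = √(1.51044 + 0.95648) = 1.571
N: √((7.196)² + (4.924)²) = √(51.78242 + 24.24578) = 8.719
Maximum: I at 12.953.

I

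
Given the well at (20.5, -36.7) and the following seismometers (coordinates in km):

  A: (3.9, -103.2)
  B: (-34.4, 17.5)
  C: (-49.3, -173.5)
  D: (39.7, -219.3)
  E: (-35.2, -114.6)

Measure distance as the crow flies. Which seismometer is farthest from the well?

Distances from (20.5, -36.7):
A: 68.5 km
B: 77.1 km
C: 153.6 km
D: 183.6 km
E: 95.8 km
Maximum: D at 183.6 km.

D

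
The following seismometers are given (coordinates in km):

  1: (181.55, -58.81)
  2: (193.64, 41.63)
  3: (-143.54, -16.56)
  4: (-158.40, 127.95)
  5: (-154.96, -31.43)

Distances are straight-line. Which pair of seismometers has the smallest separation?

3 and 5

Pairwise distances:
1–2: 101.17 km
1–3: 327.82 km
1–4: 387.87 km
1–5: 337.62 km
2–3: 342.16 km
2–4: 362.47 km
2–5: 356.17 km
3–4: 145.27 km
3–5: 18.75 km
4–5: 159.42 km
Closest pair: 3–5 at 18.75 km.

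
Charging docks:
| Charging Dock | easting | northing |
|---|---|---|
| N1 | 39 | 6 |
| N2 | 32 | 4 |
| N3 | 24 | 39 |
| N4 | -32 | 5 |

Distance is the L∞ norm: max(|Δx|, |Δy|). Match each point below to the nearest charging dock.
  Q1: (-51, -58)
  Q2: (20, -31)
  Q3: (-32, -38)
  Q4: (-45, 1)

Q1 at (-51, -58):
  N1: max(|90|, |64|) = 90
  N2: max(|83|, |62|) = 83
  N3: max(|75|, |97|) = 97
  N4: max(|19|, |63|) = 63
  → nearest: N4 (63)
Q2 at (20, -31):
  N1: max(|19|, |37|) = 37
  N2: max(|12|, |35|) = 35
  N3: max(|4|, |70|) = 70
  N4: max(|-52|, |36|) = 52
  → nearest: N2 (35)
Q3 at (-32, -38):
  N1: max(|71|, |44|) = 71
  N2: max(|64|, |42|) = 64
  N3: max(|56|, |77|) = 77
  N4: max(|0|, |43|) = 43
  → nearest: N4 (43)
Q4 at (-45, 1):
  N1: max(|84|, |5|) = 84
  N2: max(|77|, |3|) = 77
  N3: max(|69|, |38|) = 69
  N4: max(|13|, |4|) = 13
  → nearest: N4 (13)

Q1→N4; Q2→N2; Q3→N4; Q4→N4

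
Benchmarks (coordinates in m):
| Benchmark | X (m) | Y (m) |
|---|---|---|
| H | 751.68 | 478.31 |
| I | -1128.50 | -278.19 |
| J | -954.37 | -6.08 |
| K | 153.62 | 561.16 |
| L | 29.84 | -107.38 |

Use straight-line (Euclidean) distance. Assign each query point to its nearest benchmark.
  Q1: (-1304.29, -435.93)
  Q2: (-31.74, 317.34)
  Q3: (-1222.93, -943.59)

Q1→I; Q2→K; Q3→I

Q1 at (-1304.29, -435.93):
  H: 2250.08 m
  I: 236.19 m
  J: 554.27 m
  K: 1766.26 m
  L: 1373.99 m
  → nearest: I (236.19 m)
Q2 at (-31.74, 317.34):
  H: 799.79 m
  I: 1248.01 m
  J: 977.67 m
  K: 306.28 m
  L: 429.16 m
  → nearest: K (306.28 m)
Q3 at (-1222.93, -943.59):
  H: 2433.29 m
  I: 672.07 m
  J: 975.22 m
  K: 2039.40 m
  L: 1506.21 m
  → nearest: I (672.07 m)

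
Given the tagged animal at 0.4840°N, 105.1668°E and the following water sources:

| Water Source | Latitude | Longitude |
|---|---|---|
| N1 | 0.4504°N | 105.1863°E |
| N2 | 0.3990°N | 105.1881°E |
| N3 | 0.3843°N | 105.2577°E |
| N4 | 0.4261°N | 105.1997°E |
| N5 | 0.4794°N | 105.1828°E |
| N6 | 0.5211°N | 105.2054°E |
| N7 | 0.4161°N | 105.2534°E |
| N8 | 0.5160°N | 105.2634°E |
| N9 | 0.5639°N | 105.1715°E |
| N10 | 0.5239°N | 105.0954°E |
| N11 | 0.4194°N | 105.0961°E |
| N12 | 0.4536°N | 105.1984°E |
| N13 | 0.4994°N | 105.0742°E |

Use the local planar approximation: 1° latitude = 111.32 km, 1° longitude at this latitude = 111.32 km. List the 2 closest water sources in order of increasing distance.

N5, N1

Distances from 0.4840°N, 105.1668°E:
N1: √((-0.0336·111.32)² + (0.0195·111.32)²) = √(13.990233 + 4.712112) = 4.3246 km
N2: √((-0.0850·111.32)² + (0.0213·111.32)²) = √(89.533229 + 5.622191) = 9.7548 km
N3: √((-0.0997·111.32)² + (0.0909·111.32)²) = √(123.179011 + 102.393918) = 15.0191 km
N4: √((-0.0579·111.32)² + (0.0329·111.32)²) = √(41.543542 + 13.413379) = 7.4133 km
N5: √((-0.0046·111.32)² + (0.0160·111.32)²) = √(0.262218 + 3.172388) = 1.8533 km
N6: √((0.0371·111.32)² + (0.0386·111.32)²) = √(17.056669 + 18.463796) = 5.9599 km
N7: √((-0.0679·111.32)² + (0.0866·111.32)²) = √(57.132857 + 92.935615) = 12.2502 km
N8: √((0.0320·111.32)² + (0.0966·111.32)²) = √(12.689554 + 115.638020) = 11.3282 km
N9: √((0.0799·111.32)² + (0.0047·111.32)²) = √(79.111561 + 0.273742) = 8.9098 km
N10: √((0.0399·111.32)² + (-0.0714·111.32)²) = √(19.728415 + 63.174646) = 9.1051 km
N11: √((-0.0646·111.32)² + (-0.0707·111.32)²) = √(51.714393 + 61.942000) = 10.6610 km
N12: √((-0.0304·111.32)² + (0.0316·111.32)²) = √(11.452322 + 12.374298) = 4.8813 km
N13: √((0.0154·111.32)² + (-0.0926·111.32)²) = √(2.938920 + 106.259647) = 10.4498 km
Sorted: N5 (1.8533 km) < N1 (4.3246 km) < N12 (4.8813 km) < N6 (5.9599 km) < …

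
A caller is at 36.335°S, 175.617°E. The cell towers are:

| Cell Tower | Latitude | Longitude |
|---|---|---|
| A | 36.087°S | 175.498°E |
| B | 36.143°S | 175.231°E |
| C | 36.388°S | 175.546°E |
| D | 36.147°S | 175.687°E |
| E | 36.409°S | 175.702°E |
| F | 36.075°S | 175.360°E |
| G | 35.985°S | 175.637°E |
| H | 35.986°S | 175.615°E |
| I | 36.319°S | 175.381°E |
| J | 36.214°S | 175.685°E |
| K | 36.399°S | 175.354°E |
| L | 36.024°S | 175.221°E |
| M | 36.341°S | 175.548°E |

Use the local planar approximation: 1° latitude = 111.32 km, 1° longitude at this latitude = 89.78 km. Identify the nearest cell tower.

M

Distances from 36.335°S, 175.617°E:
A: √((0.248·111.32)² + (-0.119·89.78)²) = √(762.16633 + 114.14401) = 29.603 km
B: √((0.192·111.32)² + (-0.386·89.78)²) = √(456.82394 + 1200.97457) = 40.716 km
C: √((-0.053·111.32)² + (-0.071·89.78)²) = √(34.80953 + 40.63272) = 8.686 km
D: √((0.188·111.32)² + (0.070·89.78)²) = √(437.98788 + 39.49620) = 21.851 km
E: √((-0.074·111.32)² + (0.085·89.78)²) = √(67.85937 + 58.23674) = 11.229 km
F: √((0.260·111.32)² + (-0.257·89.78)²) = √(837.70883 + 532.38456) = 37.015 km
G: √((0.350·111.32)² + (0.020·89.78)²) = √(1518.03744 + 3.22418) = 39.003 km
H: √((0.349·111.32)² + (-0.002·89.78)²) = √(1509.37534 + 0.03224) = 38.851 km
I: √((0.016·111.32)² + (-0.236·89.78)²) = √(3.17239 + 448.93473) = 21.263 km
J: √((0.121·111.32)² + (0.068·89.78)²) = √(181.43336 + 37.27151) = 14.789 km
K: √((-0.064·111.32)² + (-0.263·89.78)²) = √(50.75822 + 557.53316) = 24.664 km
L: √((0.311·111.32)² + (-0.396·89.78)²) = √(1198.58041 + 1264.00728) = 49.624 km
M: √((-0.006·111.32)² + (-0.069·89.78)²) = √(0.44612 + 38.37579) = 6.231 km
Minimum: M at 6.231 km.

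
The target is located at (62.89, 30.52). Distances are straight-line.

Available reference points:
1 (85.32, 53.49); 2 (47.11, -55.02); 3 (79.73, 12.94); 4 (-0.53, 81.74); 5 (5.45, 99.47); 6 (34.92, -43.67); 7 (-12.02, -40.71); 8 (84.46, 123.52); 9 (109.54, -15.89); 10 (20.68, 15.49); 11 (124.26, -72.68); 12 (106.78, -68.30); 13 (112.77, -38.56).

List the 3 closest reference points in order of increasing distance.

3, 1, 10

Distances from (62.89, 30.52):
1: √((22.43)² + (22.97)²) = √(503.1049 + 527.6209) = 32.10
2: √((-15.78)² + (-85.54)²) = √(249.0084 + 7317.0916) = 86.98
3: √((16.84)² + (-17.58)²) = √(283.5856 + 309.0564) = 24.34
4: √((-63.42)² + (51.22)²) = √(4022.0964 + 2623.4884) = 81.52
5: √((-57.44)² + (68.95)²) = √(3299.3536 + 4754.1025) = 89.74
6: √((-27.97)² + (-74.19)²) = √(782.3209 + 5504.1561) = 79.29
7: √((-74.91)² + (-71.23)²) = √(5611.5081 + 5073.7129) = 103.37
8: √((21.57)² + (93.00)²) = √(465.2649 + 8649.0000) = 95.47
9: √((46.65)² + (-46.41)²) = √(2176.2225 + 2153.8881) = 65.80
10: √((-42.21)² + (-15.03)²) = √(1781.6841 + 225.9009) = 44.81
11: √((61.37)² + (-103.20)²) = √(3766.2769 + 10650.2400) = 120.07
12: √((43.89)² + (-98.82)²) = √(1926.3321 + 9765.3924) = 108.13
13: √((49.88)² + (-69.08)²) = √(2488.0144 + 4772.0464) = 85.21
Sorted: 3 (24.34) < 1 (32.10) < 10 (44.81) < 9 (65.80) < 6 (79.29) < …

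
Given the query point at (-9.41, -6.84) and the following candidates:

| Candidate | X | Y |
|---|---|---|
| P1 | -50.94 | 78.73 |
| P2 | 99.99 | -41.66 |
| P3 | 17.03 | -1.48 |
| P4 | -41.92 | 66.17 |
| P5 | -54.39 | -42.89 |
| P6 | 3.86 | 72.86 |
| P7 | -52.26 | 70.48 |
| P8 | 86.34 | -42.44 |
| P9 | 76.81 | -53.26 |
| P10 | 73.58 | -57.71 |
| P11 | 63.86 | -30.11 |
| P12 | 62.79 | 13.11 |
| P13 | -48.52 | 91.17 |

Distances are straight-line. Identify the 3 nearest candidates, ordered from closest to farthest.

P3, P5, P12

Distances from (-9.41, -6.84):
P1: √((-41.53)² + (85.57)²) = √(1724.7409 + 7322.2249) = 95.12
P2: √((109.40)² + (-34.82)²) = √(11968.3600 + 1212.4324) = 114.81
P3: √((26.44)² + (5.36)²) = √(699.0736 + 28.7296) = 26.98
P4: √((-32.51)² + (73.01)²) = √(1056.9001 + 5330.4601) = 79.92
P5: √((-44.98)² + (-36.05)²) = √(2023.2004 + 1299.6025) = 57.64
P6: √((13.27)² + (79.70)²) = √(176.0929 + 6352.0900) = 80.80
P7: √((-42.85)² + (77.32)²) = √(1836.1225 + 5978.3824) = 88.40
P8: √((95.75)² + (-35.60)²) = √(9168.0625 + 1267.3600) = 102.15
P9: √((86.22)² + (-46.42)²) = √(7433.8884 + 2154.8164) = 97.92
P10: √((82.99)² + (-50.87)²) = √(6887.3401 + 2587.7569) = 97.34
P11: √((73.27)² + (-23.27)²) = √(5368.4929 + 541.4929) = 76.88
P12: √((72.20)² + (19.95)²) = √(5212.8400 + 398.0025) = 74.91
P13: √((-39.11)² + (98.01)²) = √(1529.5921 + 9605.9601) = 105.53
Sorted: P3 (26.98) < P5 (57.64) < P12 (74.91) < P11 (76.88) < P4 (79.92) < …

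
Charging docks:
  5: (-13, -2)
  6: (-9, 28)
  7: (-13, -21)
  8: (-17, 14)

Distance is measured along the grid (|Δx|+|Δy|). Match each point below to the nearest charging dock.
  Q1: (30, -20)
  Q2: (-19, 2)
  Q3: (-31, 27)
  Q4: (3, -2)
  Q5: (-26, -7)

Q1 at (30, -20):
  5: 61
  6: 87
  7: 44
  8: 81
  → nearest: 7 (44)
Q2 at (-19, 2):
  5: 10
  6: 36
  7: 29
  8: 14
  → nearest: 5 (10)
Q3 at (-31, 27):
  5: 47
  6: 23
  7: 66
  8: 27
  → nearest: 6 (23)
Q4 at (3, -2):
  5: 16
  6: 42
  7: 35
  8: 36
  → nearest: 5 (16)
Q5 at (-26, -7):
  5: 18
  6: 52
  7: 27
  8: 30
  → nearest: 5 (18)

Q1→7; Q2→5; Q3→6; Q4→5; Q5→5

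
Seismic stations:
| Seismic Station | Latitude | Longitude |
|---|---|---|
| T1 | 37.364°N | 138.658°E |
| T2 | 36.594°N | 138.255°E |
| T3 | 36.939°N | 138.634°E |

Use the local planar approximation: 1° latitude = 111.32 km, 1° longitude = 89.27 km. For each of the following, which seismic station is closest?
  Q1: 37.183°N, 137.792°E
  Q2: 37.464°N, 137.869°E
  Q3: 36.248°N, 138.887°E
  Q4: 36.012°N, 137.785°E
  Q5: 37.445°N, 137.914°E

Q1 at 37.183°N, 137.792°E:
  T1: √((0.181·111.32)² + (0.866·89.27)²) = √(405.97898 + 5976.49903) = 79.890 km
  T2: √((-0.589·111.32)² + (0.463·89.27)²) = √(4299.09443 + 1708.33505) = 77.508 km
  T3: √((-0.244·111.32)² + (0.842·89.27)²) = √(737.77859 + 5649.82834) = 79.923 km
  → nearest: T2 (77.508 km)
Q2 at 37.464°N, 137.869°E:
  T1: √((-0.100·111.32)² + (0.789·89.27)²) = √(123.92142 + 4960.95258) = 71.308 km
  T2: √((-0.870·111.32)² + (0.386·89.27)²) = √(9379.61258 + 1187.36893) = 102.796 km
  T3: √((-0.525·111.32)² + (0.765·89.27)²) = √(3415.58425 + 4663.73580) = 89.885 km
  → nearest: T1 (71.308 km)
Q3 at 36.248°N, 138.887°E:
  T1: √((1.116·111.32)² + (-0.229·89.27)²) = √(15433.86810 + 417.90930) = 125.904 km
  T2: √((0.346·111.32)² + (-0.632·89.27)²) = √(1483.53772 + 3183.06294) = 68.313 km
  T3: √((0.691·111.32)² + (-0.253·89.27)²) = √(5917.01255 + 510.09623) = 80.169 km
  → nearest: T2 (68.313 km)
Q4 at 36.012°N, 137.785°E:
  T1: √((1.352·111.32)² + (0.873·89.27)²) = √(22651.64666 + 6073.50729) = 169.485 km
  T2: √((0.582·111.32)² + (0.470·89.27)²) = √(4197.51604 + 1760.38146) = 77.187 km
  T3: √((0.927·111.32)² + (0.849·89.27)²) = √(10648.92734 + 5744.15896) = 128.035 km
  → nearest: T2 (77.187 km)
Q5 at 37.445°N, 137.914°E:
  T1: √((-0.081·111.32)² + (0.744·89.27)²) = √(81.30485 + 4411.20195) = 67.026 km
  T2: √((-0.851·111.32)² + (0.341·89.27)²) = √(8974.40192 + 926.65874) = 99.504 km
  T3: √((-0.506·111.32)² + (0.720·89.27)²) = √(3172.83457 + 4131.19850) = 85.464 km
  → nearest: T1 (67.026 km)

Q1→T2; Q2→T1; Q3→T2; Q4→T2; Q5→T1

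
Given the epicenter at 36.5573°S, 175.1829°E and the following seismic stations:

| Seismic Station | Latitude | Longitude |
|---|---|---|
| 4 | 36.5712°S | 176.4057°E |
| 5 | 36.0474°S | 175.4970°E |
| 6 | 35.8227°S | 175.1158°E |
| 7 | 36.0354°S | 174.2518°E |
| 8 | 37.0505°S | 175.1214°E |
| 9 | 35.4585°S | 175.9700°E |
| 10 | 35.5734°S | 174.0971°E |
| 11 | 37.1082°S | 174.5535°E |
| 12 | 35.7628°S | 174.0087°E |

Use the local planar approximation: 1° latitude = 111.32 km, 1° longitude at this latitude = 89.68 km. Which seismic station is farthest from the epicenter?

Distances from 36.5573°S, 175.1829°E:
4: √((-0.0139·111.32)² + (1.2228·89.68)²) = √(2.394286 + 12025.470002) = 109.6716 km
5: √((0.5099·111.32)² + (0.3141·89.68)²) = √(3221.932364 + 793.463716) = 63.3672 km
6: √((0.7346·111.32)² + (-0.0671·89.68)²) = √(6687.260531 + 36.210643) = 81.9968 km
7: √((0.5219·111.32)² + (-0.9311·89.68)²) = √(3375.366914 + 6972.425017) = 101.7241 km
8: √((-0.4932·111.32)² + (-0.0615·89.68)²) = √(3014.342044 + 30.418755) = 55.1794 km
9: √((1.0988·111.32)² + (0.7871·89.68)²) = √(14961.794893 + 4982.542639) = 141.2244 km
10: √((0.9839·111.32)² + (-1.0858·89.68)²) = √(11996.327582 + 9481.801819) = 146.5542 km
11: √((-0.5509·111.32)² + (-0.6294·89.68)²) = √(3760.901335 + 3185.991966) = 83.3480 km
12: √((0.7945·111.32)² + (-1.1742·89.68)²) = √(7822.295145 + 11088.565119) = 137.5168 km
Maximum: 10 at 146.5542 km.

10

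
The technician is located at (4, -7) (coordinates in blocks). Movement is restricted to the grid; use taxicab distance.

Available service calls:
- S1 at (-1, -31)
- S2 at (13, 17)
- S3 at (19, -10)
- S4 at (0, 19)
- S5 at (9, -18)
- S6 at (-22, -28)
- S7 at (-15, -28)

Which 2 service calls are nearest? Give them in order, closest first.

Distances from (4, -7):
S1: |-5| + |-24| = 5 + 24 = 29 blocks
S2: |9| + |24| = 9 + 24 = 33 blocks
S3: |15| + |-3| = 15 + 3 = 18 blocks
S4: |-4| + |26| = 4 + 26 = 30 blocks
S5: |5| + |-11| = 5 + 11 = 16 blocks
S6: |-26| + |-21| = 26 + 21 = 47 blocks
S7: |-19| + |-21| = 19 + 21 = 40 blocks
Sorted: S5 (16 blocks) < S3 (18 blocks) < S1 (29 blocks) < S4 (30 blocks) < …

S5, S3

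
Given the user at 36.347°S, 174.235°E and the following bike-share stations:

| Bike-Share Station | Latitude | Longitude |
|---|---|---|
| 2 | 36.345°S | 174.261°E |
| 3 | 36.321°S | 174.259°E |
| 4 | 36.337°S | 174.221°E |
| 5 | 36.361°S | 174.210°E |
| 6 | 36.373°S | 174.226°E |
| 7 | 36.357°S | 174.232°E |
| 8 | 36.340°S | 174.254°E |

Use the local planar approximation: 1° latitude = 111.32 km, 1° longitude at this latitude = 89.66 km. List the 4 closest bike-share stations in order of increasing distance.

Distances from 36.347°S, 174.235°E:
2: √((0.002·111.32)² + (0.026·89.66)²) = √(0.04957 + 5.43431) = 2.342 km
3: √((0.026·111.32)² + (0.024·89.66)²) = √(8.37709 + 4.63042) = 3.607 km
4: √((0.010·111.32)² + (-0.014·89.66)²) = √(1.23921 + 1.57563) = 1.678 km
5: √((-0.014·111.32)² + (-0.025·89.66)²) = √(2.42886 + 5.02432) = 2.730 km
6: √((-0.026·111.32)² + (-0.009·89.66)²) = √(8.37709 + 0.65115) = 3.005 km
7: √((-0.010·111.32)² + (-0.003·89.66)²) = √(1.23921 + 0.07235) = 1.145 km
8: √((0.007·111.32)² + (0.019·89.66)²) = √(0.60721 + 2.90205) = 1.873 km
Sorted: 7 (1.145 km) < 4 (1.678 km) < 8 (1.873 km) < 2 (2.342 km) < 5 (2.730 km) < 6 (3.005 km) < …

7, 4, 8, 2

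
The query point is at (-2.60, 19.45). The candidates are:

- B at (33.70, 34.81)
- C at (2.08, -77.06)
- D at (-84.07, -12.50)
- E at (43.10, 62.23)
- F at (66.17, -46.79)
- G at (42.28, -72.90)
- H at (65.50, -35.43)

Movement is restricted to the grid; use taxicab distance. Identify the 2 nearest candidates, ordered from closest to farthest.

B, E

Distances from (-2.60, 19.45):
B: 51.66
C: 101.19
D: 113.42
E: 88.48
F: 135.01
G: 137.23
H: 122.98
Sorted: B (51.66) < E (88.48) < C (101.19) < D (113.42) < …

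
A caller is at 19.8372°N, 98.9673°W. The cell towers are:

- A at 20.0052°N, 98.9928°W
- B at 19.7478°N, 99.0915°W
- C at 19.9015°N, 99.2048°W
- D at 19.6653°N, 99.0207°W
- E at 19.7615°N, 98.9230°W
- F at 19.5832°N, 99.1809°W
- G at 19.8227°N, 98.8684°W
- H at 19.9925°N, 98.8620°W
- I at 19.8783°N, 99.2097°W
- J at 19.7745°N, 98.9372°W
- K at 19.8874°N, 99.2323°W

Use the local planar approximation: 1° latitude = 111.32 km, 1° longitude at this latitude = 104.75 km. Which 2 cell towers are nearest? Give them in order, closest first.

Distances from 19.8372°N, 98.9673°W:
A: √((0.1680·111.32)² + (-0.0255·104.75)²) = √(349.755827 + 7.134909) = 18.8916 km
B: √((-0.0894·111.32)² + (-0.1242·104.75)²) = √(99.042463 + 169.258799) = 16.3799 km
C: √((0.0643·111.32)² + (-0.2375·104.75)²) = √(51.235189 + 618.921104) = 25.8874 km
D: √((-0.1719·111.32)² + (-0.0534·104.75)²) = √(366.182975 + 31.288920) = 19.9367 km
E: √((-0.0757·111.32)² + (0.0443·104.75)²) = √(71.013048 + 21.533544) = 9.6201 km
F: √((-0.2540·111.32)² + (-0.2136·104.75)²) = √(799.491459 + 500.622725) = 36.0571 km
G: √((-0.0145·111.32)² + (0.0989·104.75)²) = √(2.605448 + 107.324938) = 10.4848 km
H: √((0.1553·111.32)² + (0.1053·104.75)²) = √(298.874806 + 121.664761) = 20.5071 km
I: √((0.0411·111.32)² + (-0.2424·104.75)²) = √(20.932931 + 644.723194) = 25.8003 km
J: √((-0.0627·111.32)² + (0.0301·104.75)²) = √(48.717105 + 9.941251) = 7.6589 km
K: √((0.0502·111.32)² + (-0.2650·104.75)²) = √(31.228695 + 770.548202) = 28.3157 km
Sorted: J (7.6589 km) < E (9.6201 km) < G (10.4848 km) < B (16.3799 km) < …

J, E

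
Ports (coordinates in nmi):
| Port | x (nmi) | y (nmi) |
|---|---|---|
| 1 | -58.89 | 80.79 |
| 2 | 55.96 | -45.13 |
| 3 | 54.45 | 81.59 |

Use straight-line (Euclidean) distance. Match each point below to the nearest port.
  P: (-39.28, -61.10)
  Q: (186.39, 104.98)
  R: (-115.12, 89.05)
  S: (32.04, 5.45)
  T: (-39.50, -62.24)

P→2; Q→3; R→1; S→2; T→2

P at (-39.28, -61.10):
  1: √((-19.61)² + (141.89)²) = √(384.5521 + 20132.7721) = 143.24 nmi
  2: √((95.24)² + (15.97)²) = √(9070.6576 + 255.0409) = 96.57 nmi
  3: √((93.73)² + (142.69)²) = √(8785.3129 + 20360.4361) = 170.72 nmi
  → nearest: 2 (96.57 nmi)
Q at (186.39, 104.98):
  1: √((-245.28)² + (-24.19)²) = √(60162.2784 + 585.1561) = 246.47 nmi
  2: √((-130.43)² + (-150.11)²) = √(17011.9849 + 22533.0121) = 198.86 nmi
  3: √((-131.94)² + (-23.39)²) = √(17408.1636 + 547.0921) = 134.00 nmi
  → nearest: 3 (134.00 nmi)
R at (-115.12, 89.05):
  1: √((56.23)² + (-8.26)²) = √(3161.8129 + 68.2276) = 56.83 nmi
  2: √((171.08)² + (-134.18)²) = √(29268.3664 + 18004.2724) = 217.42 nmi
  3: √((169.57)² + (-7.46)²) = √(28753.9849 + 55.6516) = 169.73 nmi
  → nearest: 1 (56.83 nmi)
S at (32.04, 5.45):
  1: √((-90.93)² + (75.34)²) = √(8268.2649 + 5676.1156) = 118.09 nmi
  2: √((23.92)² + (-50.58)²) = √(572.1664 + 2558.3364) = 55.95 nmi
  3: √((22.41)² + (76.14)²) = √(502.2081 + 5797.2996) = 79.37 nmi
  → nearest: 2 (55.95 nmi)
T at (-39.50, -62.24):
  1: √((-19.39)² + (143.03)²) = √(375.9721 + 20457.5809) = 144.34 nmi
  2: √((95.46)² + (17.11)²) = √(9112.6116 + 292.7521) = 96.98 nmi
  3: √((93.95)² + (143.83)²) = √(8826.6025 + 20687.0689) = 171.80 nmi
  → nearest: 2 (96.98 nmi)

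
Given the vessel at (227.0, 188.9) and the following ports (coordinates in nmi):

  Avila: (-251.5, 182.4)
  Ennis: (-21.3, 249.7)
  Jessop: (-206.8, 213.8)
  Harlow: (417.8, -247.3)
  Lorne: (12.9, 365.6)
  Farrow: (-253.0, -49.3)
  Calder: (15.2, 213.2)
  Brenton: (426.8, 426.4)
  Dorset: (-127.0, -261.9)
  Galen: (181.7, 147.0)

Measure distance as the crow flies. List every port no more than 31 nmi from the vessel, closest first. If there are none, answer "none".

none

Distances from (227.0, 188.9):
Avila: √((-478.5)² + (-6.5)²) = √(228962.250 + 42.250) = 478.5 nmi
Ennis: √((-248.3)² + (60.8)²) = √(61652.890 + 3696.640) = 255.6 nmi
Jessop: √((-433.8)² + (24.9)²) = √(188182.440 + 620.010) = 434.5 nmi
Harlow: √((190.8)² + (-436.2)²) = √(36404.640 + 190270.440) = 476.1 nmi
Lorne: √((-214.1)² + (176.7)²) = √(45838.810 + 31222.890) = 277.6 nmi
Farrow: √((-480.0)² + (-238.2)²) = √(230400.000 + 56739.240) = 535.9 nmi
Calder: √((-211.8)² + (24.3)²) = √(44859.240 + 590.490) = 213.2 nmi
Brenton: √((199.8)² + (237.5)²) = √(39920.040 + 56406.250) = 310.4 nmi
Dorset: √((-354.0)² + (-450.8)²) = √(125316.000 + 203220.640) = 573.2 nmi
Galen: √((-45.3)² + (-41.9)²) = √(2052.090 + 1755.610) = 61.7 nmi
Threshold 31 nmi: none within range.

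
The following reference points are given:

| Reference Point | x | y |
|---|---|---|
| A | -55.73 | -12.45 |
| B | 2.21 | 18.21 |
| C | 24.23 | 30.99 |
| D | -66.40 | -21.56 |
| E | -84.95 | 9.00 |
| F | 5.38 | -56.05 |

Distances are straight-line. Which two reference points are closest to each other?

A and D

Pairwise distances:
A–D: √((-10.67)² + (-9.11)²) = √(113.8489 + 82.9921) = 14.03
B–C: √((22.02)² + (12.78)²) = √(484.8804 + 163.3284) = 25.46
D–E: √((-18.55)² + (30.56)²) = √(344.1025 + 933.9136) = 35.75
A–E: √((-29.22)² + (21.45)²) = √(853.8084 + 460.1025) = 36.25
A–B: √((57.94)² + (30.66)²) = √(3357.0436 + 940.0356) = 65.55
B–F: √((3.17)² + (-74.26)²) = √(10.0489 + 5514.5476) = 74.33
A–F: √((61.11)² + (-43.60)²) = √(3734.4321 + 1900.9600) = 75.07
B–D: √((-68.61)² + (-39.77)²) = √(4707.3321 + 1581.6529) = 79.30
D–F: √((71.78)² + (-34.49)²) = √(5152.3684 + 1189.5601) = 79.64
B–E: √((-87.16)² + (-9.21)²) = √(7596.8656 + 84.8241) = 87.65
C–F: √((-18.85)² + (-87.04)²) = √(355.3225 + 7575.9616) = 89.06
A–C: √((79.96)² + (43.44)²) = √(6393.6016 + 1887.0336) = 91.00
C–D: √((-90.63)² + (-52.55)²) = √(8213.7969 + 2761.5025) = 104.76
E–F: √((90.33)² + (-65.05)²) = √(8159.5089 + 4231.5025) = 111.31
C–E: √((-109.18)² + (-21.99)²) = √(11920.2724 + 483.5601) = 111.37
Closest pair: A–D at 14.03.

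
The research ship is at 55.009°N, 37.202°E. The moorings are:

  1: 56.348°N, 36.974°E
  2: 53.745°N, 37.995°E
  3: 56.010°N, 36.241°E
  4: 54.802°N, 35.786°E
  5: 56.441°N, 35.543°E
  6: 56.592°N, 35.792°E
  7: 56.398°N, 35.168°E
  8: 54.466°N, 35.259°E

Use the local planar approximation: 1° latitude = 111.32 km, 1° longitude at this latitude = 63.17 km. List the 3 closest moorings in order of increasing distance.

Distances from 55.009°N, 37.202°E:
1: √((1.339·111.32)² + (-0.228·63.17)²) = √(22218.13234 + 207.43950) = 149.752 km
2: √((-1.264·111.32)² + (0.793·63.17)²) = √(19798.87634 + 2509.38980) = 149.360 km
3: √((1.001·111.32)² + (-0.961·63.17)²) = √(12416.93908 + 3685.26336) = 126.894 km
4: √((-0.207·111.32)² + (-1.416·63.17)²) = √(530.99091 + 8001.07351) = 92.369 km
5: √((1.432·111.32)² + (-1.659·63.17)²) = √(25411.62462 + 10982.83669) = 190.773 km
6: √((1.583·111.32)² + (-1.410·63.17)²) = √(31053.33333 + 7933.41146) = 197.451 km
7: √((1.389·111.32)² + (-2.034·63.17)²) = √(23908.42057 + 16509.10961) = 201.041 km
8: √((-0.543·111.32)² + (-1.943·63.17)²) = √(3653.81079 + 15064.93822) = 136.816 km
Sorted: 4 (92.369 km) < 3 (126.894 km) < 8 (136.816 km) < 2 (149.360 km) < 1 (149.752 km) < …

4, 3, 8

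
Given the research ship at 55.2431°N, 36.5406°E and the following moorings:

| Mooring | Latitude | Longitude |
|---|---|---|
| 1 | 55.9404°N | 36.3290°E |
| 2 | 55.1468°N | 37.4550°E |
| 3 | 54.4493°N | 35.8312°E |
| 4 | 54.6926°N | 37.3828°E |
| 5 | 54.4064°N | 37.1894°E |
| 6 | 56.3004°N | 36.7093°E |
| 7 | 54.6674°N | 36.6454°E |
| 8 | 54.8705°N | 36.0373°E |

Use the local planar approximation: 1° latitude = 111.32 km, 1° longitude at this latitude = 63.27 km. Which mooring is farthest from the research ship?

Distances from 55.2431°N, 36.5406°E:
1: √((0.6973·111.32)² + (-0.2116·63.27)²) = √(6025.397816 + 179.236723) = 78.7695 km
2: √((-0.0963·111.32)² + (0.9144·63.27)²) = √(114.920887 + 3347.095498) = 58.8389 km
3: √((-0.7938·111.32)² + (-0.7094·63.27)²) = √(7808.517437 + 2014.549937) = 99.1114 km
4: √((-0.5505·111.32)² + (0.8422·63.27)²) = √(3755.441852 + 2839.397157) = 81.2086 km
5: √((-0.8367·111.32)² + (0.6488·63.27)²) = √(8675.328590 + 1685.067690) = 101.7860 km
6: √((1.0573·111.32)² + (0.1687·63.27)²) = √(13852.968916 + 113.926783) = 118.1816 km
7: √((-0.5757·111.32)² + (0.1048·63.27)²) = √(4107.133828 + 43.966129) = 64.4290 km
8: √((-0.3726·111.32)² + (-0.5033·63.27)²) = √(1720.410547 + 1014.027025) = 52.2918 km
Maximum: 6 at 118.1816 km.

6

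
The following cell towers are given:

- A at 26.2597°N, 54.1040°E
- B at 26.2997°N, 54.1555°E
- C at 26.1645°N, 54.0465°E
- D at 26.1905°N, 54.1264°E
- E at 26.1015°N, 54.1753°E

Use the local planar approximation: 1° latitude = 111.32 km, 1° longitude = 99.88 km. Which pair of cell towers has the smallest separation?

Pairwise distances:
A–B: √((0.0400·111.32)² + (0.0515·99.88)²) = √(19.827428 + 26.458884) = 6.8034 km
A–D: √((-0.0692·111.32)² + (0.0224·99.88)²) = √(59.341509 + 5.005565) = 8.0217 km
C–D: √((0.0260·111.32)² + (0.0799·99.88)²) = √(8.377088 + 63.686976) = 8.4891 km
D–E: √((-0.0890·111.32)² + (0.0489·99.88)²) = √(98.158160 + 23.854745) = 11.0459 km
A–C: √((-0.0952·111.32)² + (-0.0575·99.88)²) = √(112.310482 + 32.983198) = 12.0538 km
B–D: √((-0.1092·111.32)² + (-0.0291·99.88)²) = √(147.771837 + 8.447789) = 12.4988 km
C–E: √((-0.0630·111.32)² + (0.1288·99.88)²) = √(49.184413 + 165.496492) = 14.6520 km
B–C: √((-0.1352·111.32)² + (-0.1090·99.88)²) = √(226.516467 + 118.525027) = 18.5753 km
A–E: √((-0.1582·111.32)² + (0.0713·99.88)²) = √(310.141122 + 50.714965) = 18.9962 km
B–E: √((-0.1982·111.32)² + (0.0198·99.88)²) = √(486.803504 + 3.910997) = 22.1521 km
Closest pair: A–B at 6.8034 km.

A and B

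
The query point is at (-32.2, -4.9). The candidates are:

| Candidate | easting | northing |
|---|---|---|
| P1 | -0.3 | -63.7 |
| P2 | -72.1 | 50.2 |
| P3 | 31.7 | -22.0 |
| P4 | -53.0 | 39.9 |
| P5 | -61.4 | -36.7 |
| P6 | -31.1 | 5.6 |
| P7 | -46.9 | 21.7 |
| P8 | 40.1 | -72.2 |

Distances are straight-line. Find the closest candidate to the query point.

P6

Distances from (-32.2, -4.9):
P1: √((31.9)² + (-58.8)²) = √(1017.610 + 3457.440) = 66.9
P2: √((-39.9)² + (55.1)²) = √(1592.010 + 3036.010) = 68.0
P3: √((63.9)² + (-17.1)²) = √(4083.210 + 292.410) = 66.1
P4: √((-20.8)² + (44.8)²) = √(432.640 + 2007.040) = 49.4
P5: √((-29.2)² + (-31.8)²) = √(852.640 + 1011.240) = 43.2
P6: √((1.1)² + (10.5)²) = √(1.210 + 110.250) = 10.6
P7: √((-14.7)² + (26.6)²) = √(216.090 + 707.560) = 30.4
P8: √((72.3)² + (-67.3)²) = √(5227.290 + 4529.290) = 98.8
Minimum: P6 at 10.6.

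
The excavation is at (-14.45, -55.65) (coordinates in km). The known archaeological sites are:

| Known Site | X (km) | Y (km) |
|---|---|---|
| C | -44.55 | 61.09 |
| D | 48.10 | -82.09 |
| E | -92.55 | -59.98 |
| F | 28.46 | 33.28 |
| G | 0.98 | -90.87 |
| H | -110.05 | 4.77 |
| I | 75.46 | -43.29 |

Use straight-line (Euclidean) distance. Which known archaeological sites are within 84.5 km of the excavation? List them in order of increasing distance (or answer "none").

Distances from (-14.45, -55.65):
C: √((-30.10)² + (116.74)²) = √(906.0100 + 13628.2276) = 120.56 km
D: √((62.55)² + (-26.44)²) = √(3912.5025 + 699.0736) = 67.91 km
E: √((-78.10)² + (-4.33)²) = √(6099.6100 + 18.7489) = 78.22 km
F: √((42.91)² + (88.93)²) = √(1841.2681 + 7908.5449) = 98.74 km
G: √((15.43)² + (-35.22)²) = √(238.0849 + 1240.4484) = 38.45 km
H: √((-95.60)² + (60.42)²) = √(9139.3600 + 3650.5764) = 113.09 km
I: √((89.91)² + (12.36)²) = √(8083.8081 + 152.7696) = 90.76 km
Threshold 84.5 km: G (38.45 km), D (67.91 km), E (78.22 km) are within range.

G, D, E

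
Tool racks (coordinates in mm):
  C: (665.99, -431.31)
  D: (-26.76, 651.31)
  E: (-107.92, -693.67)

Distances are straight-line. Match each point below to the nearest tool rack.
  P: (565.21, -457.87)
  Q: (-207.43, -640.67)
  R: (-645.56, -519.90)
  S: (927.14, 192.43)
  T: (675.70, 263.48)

P at (565.21, -457.87):
  C: √((100.78)² + (26.56)²) = √(10156.6084 + 705.4336) = 104.22 mm
  D: √((-591.97)² + (1109.18)²) = √(350428.4809 + 1230280.2724) = 1257.26 mm
  E: √((-673.13)² + (-235.80)²) = √(453103.9969 + 55601.6400) = 713.24 mm
  → nearest: C (104.22 mm)
Q at (-207.43, -640.67):
  C: √((873.42)² + (209.36)²) = √(762862.4964 + 43831.6096) = 898.16 mm
  D: √((180.67)² + (1291.98)²) = √(32641.6489 + 1669212.3204) = 1304.55 mm
  E: √((99.51)² + (-53.00)²) = √(9902.2401 + 2809.0000) = 112.74 mm
  → nearest: E (112.74 mm)
R at (-645.56, -519.90):
  C: √((1311.55)² + (88.59)²) = √(1720163.4025 + 7848.1881) = 1314.54 mm
  D: √((618.80)² + (1171.21)²) = √(382913.4400 + 1371732.8641) = 1324.63 mm
  E: √((537.64)² + (-173.77)²) = √(289056.7696 + 30196.0129) = 565.02 mm
  → nearest: E (565.02 mm)
S at (927.14, 192.43):
  C: √((-261.15)² + (-623.74)²) = √(68199.3225 + 389051.5876) = 676.20 mm
  D: √((-953.90)² + (458.88)²) = √(909925.2100 + 210570.8544) = 1058.53 mm
  E: √((-1035.06)² + (-886.10)²) = √(1071349.2036 + 785173.2100) = 1362.54 mm
  → nearest: C (676.20 mm)
T at (675.70, 263.48):
  C: √((-9.71)² + (-694.79)²) = √(94.2841 + 482733.1441) = 694.86 mm
  D: √((-702.46)² + (387.83)²) = √(493450.0516 + 150412.1089) = 802.41 mm
  E: √((-783.62)² + (-957.15)²) = √(614060.3044 + 916136.1225) = 1237.01 mm
  → nearest: C (694.86 mm)

P→C; Q→E; R→E; S→C; T→C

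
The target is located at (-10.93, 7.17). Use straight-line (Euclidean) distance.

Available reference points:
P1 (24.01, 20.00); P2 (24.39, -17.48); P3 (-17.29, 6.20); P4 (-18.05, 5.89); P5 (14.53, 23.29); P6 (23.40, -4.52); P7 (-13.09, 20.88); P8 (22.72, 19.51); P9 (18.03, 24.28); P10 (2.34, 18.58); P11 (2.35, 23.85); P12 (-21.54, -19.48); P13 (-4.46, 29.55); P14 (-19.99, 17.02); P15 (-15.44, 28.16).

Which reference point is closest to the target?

P3

Distances from (-10.93, 7.17):
P1: 37.22
P2: 43.07
P3: 6.43
P4: 7.23
P5: 30.13
P6: 36.27
P7: 13.88
P8: 35.84
P9: 33.64
P10: 17.50
P11: 21.32
P12: 28.68
P13: 23.30
P14: 13.38
P15: 21.47
Minimum: P3 at 6.43.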